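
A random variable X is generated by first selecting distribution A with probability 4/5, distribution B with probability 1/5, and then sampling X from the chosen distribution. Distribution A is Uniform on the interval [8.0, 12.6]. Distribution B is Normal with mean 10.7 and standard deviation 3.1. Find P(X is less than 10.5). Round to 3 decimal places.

Conditional on each component, P(X < 10.5): A: 0.543478; B: 0.47428.
By total probability, P(X < 10.5) = 0.8·0.543478 + 0.2·0.47428 = 0.529639.

0.530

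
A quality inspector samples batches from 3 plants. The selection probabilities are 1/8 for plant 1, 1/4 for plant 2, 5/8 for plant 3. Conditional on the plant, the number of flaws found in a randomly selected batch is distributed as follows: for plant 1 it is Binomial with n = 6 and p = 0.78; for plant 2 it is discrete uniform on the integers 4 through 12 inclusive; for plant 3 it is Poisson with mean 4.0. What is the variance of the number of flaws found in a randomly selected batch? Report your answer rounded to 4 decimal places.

7.1759

Per component, 1: μ=4.68, E[X²]=22.932; 2: μ=8, E[X²]=70.6667; 3: μ=4, E[X²]=20.
E[X] = 0.125·4.68 + 0.25·8 + 0.625·4 = 5.085.
E[X²] = 0.125·22.932 + 0.25·70.6667 + 0.625·20 = 33.0332.
Var(X) = E[X²] − (E[X])² = 33.0332 − 25.8572 = 7.17594.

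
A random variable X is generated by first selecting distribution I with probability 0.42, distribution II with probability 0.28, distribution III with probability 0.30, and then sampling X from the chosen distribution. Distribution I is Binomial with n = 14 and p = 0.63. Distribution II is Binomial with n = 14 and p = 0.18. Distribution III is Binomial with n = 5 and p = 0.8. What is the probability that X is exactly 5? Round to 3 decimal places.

0.127

Conditional on each component, P(X = 5): I: 0.0258216; II: 0.0634091; III: 0.32768.
By total probability, P(X = 5) = 0.42·0.0258216 + 0.28·0.0634091 + 0.3·0.32768 = 0.126904.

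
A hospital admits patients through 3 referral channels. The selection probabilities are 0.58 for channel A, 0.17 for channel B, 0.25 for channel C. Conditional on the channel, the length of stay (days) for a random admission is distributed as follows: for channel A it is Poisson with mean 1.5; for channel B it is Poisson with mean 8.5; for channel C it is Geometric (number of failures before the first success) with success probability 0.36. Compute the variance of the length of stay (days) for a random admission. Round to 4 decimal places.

Per component, A: μ=1.5, E[X²]=3.75; B: μ=8.5, E[X²]=80.75; C: μ=1.77778, E[X²]=8.09877.
E[X] = 0.58·1.5 + 0.17·8.5 + 0.25·1.77778 = 2.75944.
E[X²] = 0.58·3.75 + 0.17·80.75 + 0.25·8.09877 = 17.9272.
Var(X) = E[X²] − (E[X])² = 17.9272 − 7.61453 = 10.3127.

10.3127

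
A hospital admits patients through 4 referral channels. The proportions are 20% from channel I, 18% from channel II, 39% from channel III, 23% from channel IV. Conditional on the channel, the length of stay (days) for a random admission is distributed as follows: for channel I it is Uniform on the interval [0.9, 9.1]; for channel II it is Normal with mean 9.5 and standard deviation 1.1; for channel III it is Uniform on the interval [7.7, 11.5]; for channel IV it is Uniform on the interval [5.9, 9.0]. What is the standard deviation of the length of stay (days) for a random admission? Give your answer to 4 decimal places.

Per component, I: μ=5, E[X²]=30.6033; II: μ=9.5, E[X²]=91.46; III: μ=9.6, E[X²]=93.3633; IV: μ=7.45, E[X²]=56.3033.
E[X] = 0.2·5 + 0.18·9.5 + 0.39·9.6 + 0.23·7.45 = 8.1675.
E[X²] = 0.2·30.6033 + 0.18·91.46 + 0.39·93.3633 + 0.23·56.3033 = 71.9449.
Var(X) = E[X²] − (E[X])² = 71.9449 − 66.7081 = 5.23688.
SD(X) = √5.23688 = 2.28842.

2.2884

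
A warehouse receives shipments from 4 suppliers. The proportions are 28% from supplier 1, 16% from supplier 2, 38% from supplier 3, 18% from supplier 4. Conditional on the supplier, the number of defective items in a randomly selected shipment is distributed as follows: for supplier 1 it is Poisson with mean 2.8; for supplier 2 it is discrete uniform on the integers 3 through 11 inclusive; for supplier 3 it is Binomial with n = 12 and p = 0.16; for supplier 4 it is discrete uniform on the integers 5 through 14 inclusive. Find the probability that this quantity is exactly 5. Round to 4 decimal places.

0.0695

Conditional on each supplier, P(X = 5): 1: 0.0872136; 2: 0.111111; 3: 0.0245064; 4: 0.1.
By total probability, P(X = 5) = 0.28·0.0872136 + 0.16·0.111111 + 0.38·0.0245064 + 0.18·0.1 = 0.06951.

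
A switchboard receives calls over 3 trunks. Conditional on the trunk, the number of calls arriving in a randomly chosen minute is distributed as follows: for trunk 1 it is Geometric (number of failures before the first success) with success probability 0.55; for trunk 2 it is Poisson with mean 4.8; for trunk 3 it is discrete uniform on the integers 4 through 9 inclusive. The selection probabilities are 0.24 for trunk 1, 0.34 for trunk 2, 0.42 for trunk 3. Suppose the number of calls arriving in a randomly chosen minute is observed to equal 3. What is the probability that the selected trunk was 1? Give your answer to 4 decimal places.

Likelihoods P(X=3 | ·): 1: 0.0501187; 2: 0.151691; 3: 0.
Posterior ∝ prior × likelihood. Numerator for 1: 0.24·0.0501187 = 0.0120285.
Normalizing constant: 0.24·0.0501187 + 0.34·0.151691 + 0.42·0 = 0.0636033.
P(1 | observation) = 0.0120285 / 0.0636033 = 0.189117.

0.1891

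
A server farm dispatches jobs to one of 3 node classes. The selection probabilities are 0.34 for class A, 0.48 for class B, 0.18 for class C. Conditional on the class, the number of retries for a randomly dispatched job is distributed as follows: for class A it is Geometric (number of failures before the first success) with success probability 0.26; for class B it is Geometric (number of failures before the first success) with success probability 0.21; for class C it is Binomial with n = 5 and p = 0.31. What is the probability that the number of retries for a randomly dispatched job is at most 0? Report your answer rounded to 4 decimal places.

Conditional on each class, P(X ≤ 0): A: 0.26; B: 0.21; C: 0.156403.
By total probability, P(X ≤ 0) = 0.34·0.26 + 0.48·0.21 + 0.18·0.156403 = 0.217353.

0.2174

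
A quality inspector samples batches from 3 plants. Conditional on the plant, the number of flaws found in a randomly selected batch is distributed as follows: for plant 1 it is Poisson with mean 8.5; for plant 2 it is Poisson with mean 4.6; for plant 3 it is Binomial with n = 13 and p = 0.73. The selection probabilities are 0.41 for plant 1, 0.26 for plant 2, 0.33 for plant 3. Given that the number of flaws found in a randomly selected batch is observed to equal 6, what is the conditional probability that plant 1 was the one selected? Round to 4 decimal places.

0.5020

Likelihoods P(X=6 | ·): 1: 0.106581; 2: 0.13227; 3: 0.0271644.
Posterior ∝ prior × likelihood. Numerator for 1: 0.41·0.106581 = 0.043698.
Normalizing constant: 0.41·0.106581 + 0.26·0.13227 + 0.33·0.0271644 = 0.0870524.
P(1 | observation) = 0.043698 / 0.0870524 = 0.501974.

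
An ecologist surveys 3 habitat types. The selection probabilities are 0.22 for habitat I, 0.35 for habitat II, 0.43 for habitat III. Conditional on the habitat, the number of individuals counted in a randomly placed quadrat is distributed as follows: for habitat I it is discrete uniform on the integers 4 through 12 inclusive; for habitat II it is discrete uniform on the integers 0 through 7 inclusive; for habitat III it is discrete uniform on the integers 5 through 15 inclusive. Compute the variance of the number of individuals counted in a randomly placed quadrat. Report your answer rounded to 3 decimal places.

15.900

Per component, I: μ=8, E[X²]=70.6667; II: μ=3.5, E[X²]=17.5; III: μ=10, E[X²]=110.
E[X] = 0.22·8 + 0.35·3.5 + 0.43·10 = 7.285.
E[X²] = 0.22·70.6667 + 0.35·17.5 + 0.43·110 = 68.9717.
Var(X) = E[X²] − (E[X])² = 68.9717 − 53.0712 = 15.9004.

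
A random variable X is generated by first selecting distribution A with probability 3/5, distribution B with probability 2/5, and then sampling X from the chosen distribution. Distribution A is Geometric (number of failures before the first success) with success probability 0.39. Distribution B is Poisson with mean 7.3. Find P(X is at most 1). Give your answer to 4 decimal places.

Conditional on each component, P(X ≤ 1): A: 0.6279; B: 0.00560697.
By total probability, P(X ≤ 1) = 0.6·0.6279 + 0.4·0.00560697 = 0.378983.

0.3790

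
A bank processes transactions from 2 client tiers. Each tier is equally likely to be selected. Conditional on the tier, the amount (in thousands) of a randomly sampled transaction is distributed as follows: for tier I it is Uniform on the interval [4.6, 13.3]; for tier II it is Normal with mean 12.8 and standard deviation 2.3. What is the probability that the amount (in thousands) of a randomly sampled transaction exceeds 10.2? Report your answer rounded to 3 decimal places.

0.614

Conditional on each tier, P(X > 10.2): I: 0.356322; II: 0.870853.
By total probability, P(X > 10.2) = 0.5·0.356322 + 0.5·0.870853 = 0.613588.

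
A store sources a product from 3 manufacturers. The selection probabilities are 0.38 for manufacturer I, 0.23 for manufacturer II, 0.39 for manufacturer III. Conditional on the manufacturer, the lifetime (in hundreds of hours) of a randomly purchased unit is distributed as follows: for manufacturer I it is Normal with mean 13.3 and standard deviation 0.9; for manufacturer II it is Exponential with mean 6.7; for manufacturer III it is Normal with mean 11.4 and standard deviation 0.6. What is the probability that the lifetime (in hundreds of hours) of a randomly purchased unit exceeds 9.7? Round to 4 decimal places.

0.8232

Conditional on each manufacturer, P(X > 9.7): I: 0.999968; II: 0.235096; III: 0.997697.
By total probability, P(X > 9.7) = 0.38·0.999968 + 0.23·0.235096 + 0.39·0.997697 = 0.823162.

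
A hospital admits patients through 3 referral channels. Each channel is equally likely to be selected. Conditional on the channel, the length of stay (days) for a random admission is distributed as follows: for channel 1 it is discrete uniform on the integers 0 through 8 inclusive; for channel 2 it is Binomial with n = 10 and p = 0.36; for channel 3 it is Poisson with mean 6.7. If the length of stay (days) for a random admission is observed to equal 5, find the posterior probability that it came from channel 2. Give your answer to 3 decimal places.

0.396

Likelihoods P(X=5 | ·): 1: 0.111111; 2: 0.163611; 3: 0.13849.
Posterior ∝ prior × likelihood. Numerator for 2: 0.333333·0.163611 = 0.0545371.
Normalizing constant: 0.333333·0.111111 + 0.333333·0.163611 + 0.333333·0.13849 = 0.137738.
P(2 | observation) = 0.0545371 / 0.137738 = 0.395949.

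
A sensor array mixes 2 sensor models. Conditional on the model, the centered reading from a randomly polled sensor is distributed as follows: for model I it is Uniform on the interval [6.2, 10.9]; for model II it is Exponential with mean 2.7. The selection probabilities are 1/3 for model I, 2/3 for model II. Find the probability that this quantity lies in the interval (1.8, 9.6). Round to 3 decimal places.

0.564

Conditional on each model, P(1.8 < X < 9.6): I: 0.723404; II: 0.484852.
By total probability, P(1.8 < X < 9.6) = 0.333333·0.723404 + 0.666667·0.484852 = 0.564369.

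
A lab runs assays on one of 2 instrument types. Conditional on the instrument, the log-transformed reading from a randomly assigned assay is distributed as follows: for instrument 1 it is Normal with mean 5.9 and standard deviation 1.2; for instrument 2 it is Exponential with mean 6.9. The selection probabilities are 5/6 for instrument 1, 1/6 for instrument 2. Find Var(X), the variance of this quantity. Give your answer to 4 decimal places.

9.2739

Per component, 1: μ=5.9, E[X²]=36.25; 2: μ=6.9, E[X²]=95.22.
E[X] = 0.833333·5.9 + 0.166667·6.9 = 6.06667.
E[X²] = 0.833333·36.25 + 0.166667·95.22 = 46.0783.
Var(X) = E[X²] − (E[X])² = 46.0783 − 36.8044 = 9.27389.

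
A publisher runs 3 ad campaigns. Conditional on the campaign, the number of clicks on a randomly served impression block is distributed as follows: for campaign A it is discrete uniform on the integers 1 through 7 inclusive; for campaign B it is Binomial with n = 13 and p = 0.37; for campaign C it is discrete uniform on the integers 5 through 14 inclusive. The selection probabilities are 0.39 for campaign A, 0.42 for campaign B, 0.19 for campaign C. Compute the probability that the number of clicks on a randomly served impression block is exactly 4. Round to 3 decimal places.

0.144

Conditional on each campaign, P(X = 4): A: 0.142857; B: 0.209497; C: 0.
By total probability, P(X = 4) = 0.39·0.142857 + 0.42·0.209497 + 0.19·0 = 0.143703.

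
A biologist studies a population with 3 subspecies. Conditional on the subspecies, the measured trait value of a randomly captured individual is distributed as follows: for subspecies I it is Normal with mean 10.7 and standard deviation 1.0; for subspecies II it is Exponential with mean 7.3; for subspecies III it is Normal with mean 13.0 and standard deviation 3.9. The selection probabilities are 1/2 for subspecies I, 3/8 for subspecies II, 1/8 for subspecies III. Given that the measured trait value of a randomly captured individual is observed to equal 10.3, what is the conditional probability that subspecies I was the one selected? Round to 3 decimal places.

Likelihoods f(10.3 | ·): I: 0.36827; II: 0.0334122; III: 0.080495.
Posterior ∝ prior × likelihood. Numerator for I: 0.5·0.36827 = 0.184135.
Normalizing constant: 0.5·0.36827 + 0.375·0.0334122 + 0.125·0.080495 = 0.206727.
P(I | observation) = 0.184135 / 0.206727 = 0.890718.

0.891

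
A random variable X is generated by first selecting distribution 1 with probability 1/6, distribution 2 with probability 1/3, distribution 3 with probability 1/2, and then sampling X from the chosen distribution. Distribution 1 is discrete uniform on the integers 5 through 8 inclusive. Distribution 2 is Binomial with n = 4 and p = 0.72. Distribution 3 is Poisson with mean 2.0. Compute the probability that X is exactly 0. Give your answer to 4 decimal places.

0.0697

Conditional on each component, P(X = 0): 1: 0; 2: 0.00614656; 3: 0.135335.
By total probability, P(X = 0) = 0.166667·0 + 0.333333·0.00614656 + 0.5·0.135335 = 0.0697165.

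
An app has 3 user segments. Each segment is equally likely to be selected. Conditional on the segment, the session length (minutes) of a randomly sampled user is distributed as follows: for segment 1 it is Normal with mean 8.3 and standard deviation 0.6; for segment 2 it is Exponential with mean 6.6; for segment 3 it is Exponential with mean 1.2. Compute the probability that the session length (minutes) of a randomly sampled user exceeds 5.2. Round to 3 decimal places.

0.489

Conditional on each segment, P(X > 5.2): 1: 1; 2: 0.454809; 3: 0.0131237.
By total probability, P(X > 5.2) = 0.333333·1 + 0.333333·0.454809 + 0.333333·0.0131237 = 0.489311.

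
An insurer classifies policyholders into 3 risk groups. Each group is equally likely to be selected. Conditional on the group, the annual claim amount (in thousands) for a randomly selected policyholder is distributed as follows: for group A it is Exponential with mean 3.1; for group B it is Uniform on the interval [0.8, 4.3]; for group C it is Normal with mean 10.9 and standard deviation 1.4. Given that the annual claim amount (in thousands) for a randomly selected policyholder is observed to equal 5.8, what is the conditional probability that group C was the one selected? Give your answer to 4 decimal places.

Likelihoods f(5.8 | ·): A: 0.0496692; B: 0; C: 0.000374239.
Posterior ∝ prior × likelihood. Numerator for C: 0.333333·0.000374239 = 0.000124746.
Normalizing constant: 0.333333·0.0496692 + 0.333333·0 + 0.333333·0.000374239 = 0.0166812.
P(C | observation) = 0.000124746 / 0.0166812 = 0.00747829.

0.0075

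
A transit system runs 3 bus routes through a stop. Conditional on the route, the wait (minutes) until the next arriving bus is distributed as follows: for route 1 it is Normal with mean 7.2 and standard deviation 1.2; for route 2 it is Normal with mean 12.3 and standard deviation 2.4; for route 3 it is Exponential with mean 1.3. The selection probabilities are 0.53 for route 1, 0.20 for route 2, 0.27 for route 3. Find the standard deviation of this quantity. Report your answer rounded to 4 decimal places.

4.0797

Per component, 1: μ=7.2, E[X²]=53.28; 2: μ=12.3, E[X²]=157.05; 3: μ=1.3, E[X²]=3.38.
E[X] = 0.53·7.2 + 0.2·12.3 + 0.27·1.3 = 6.627.
E[X²] = 0.53·53.28 + 0.2·157.05 + 0.27·3.38 = 60.561.
Var(X) = E[X²] − (E[X])² = 60.561 − 43.9171 = 16.6439.
SD(X) = √16.6439 = 4.07969.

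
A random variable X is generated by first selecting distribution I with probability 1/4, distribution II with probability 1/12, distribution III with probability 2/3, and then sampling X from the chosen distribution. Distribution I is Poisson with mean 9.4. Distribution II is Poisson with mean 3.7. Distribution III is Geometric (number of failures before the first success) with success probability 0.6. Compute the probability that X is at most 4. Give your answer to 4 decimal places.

0.7278

Conditional on each component, P(X ≤ 4): I: 0.0428778; II: 0.687219; III: 0.98976.
By total probability, P(X ≤ 4) = 0.25·0.0428778 + 0.0833333·0.687219 + 0.666667·0.98976 = 0.727828.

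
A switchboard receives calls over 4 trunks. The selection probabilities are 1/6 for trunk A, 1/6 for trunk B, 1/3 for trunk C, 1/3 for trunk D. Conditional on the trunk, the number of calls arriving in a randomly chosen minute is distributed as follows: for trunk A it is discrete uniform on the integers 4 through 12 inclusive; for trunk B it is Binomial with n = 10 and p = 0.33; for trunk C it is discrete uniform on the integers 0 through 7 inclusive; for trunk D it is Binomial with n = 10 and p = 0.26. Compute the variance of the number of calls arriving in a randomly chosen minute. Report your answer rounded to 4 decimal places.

Per component, A: μ=8, E[X²]=70.6667; B: μ=3.3, E[X²]=13.101; C: μ=3.5, E[X²]=17.5; D: μ=2.6, E[X²]=8.684.
E[X] = 0.166667·8 + 0.166667·3.3 + 0.333333·3.5 + 0.333333·2.6 = 3.91667.
E[X²] = 0.166667·70.6667 + 0.166667·13.101 + 0.333333·17.5 + 0.333333·8.684 = 22.6893.
Var(X) = E[X²] − (E[X])² = 22.6893 − 15.3403 = 7.349.

7.3490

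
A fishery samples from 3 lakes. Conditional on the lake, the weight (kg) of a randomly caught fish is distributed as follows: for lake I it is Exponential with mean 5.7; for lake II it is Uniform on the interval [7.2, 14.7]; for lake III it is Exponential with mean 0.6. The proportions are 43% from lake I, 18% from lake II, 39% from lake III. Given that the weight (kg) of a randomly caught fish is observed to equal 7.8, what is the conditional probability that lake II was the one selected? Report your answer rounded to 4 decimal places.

Likelihoods f(7.8 | ·): I: 0.0446506; II: 0.133333; III: 3.76722e-06.
Posterior ∝ prior × likelihood. Numerator for II: 0.18·0.133333 = 0.024.
Normalizing constant: 0.43·0.0446506 + 0.18·0.133333 + 0.39·3.76722e-06 = 0.0432012.
P(II | observation) = 0.024 / 0.0432012 = 0.55554.

0.5555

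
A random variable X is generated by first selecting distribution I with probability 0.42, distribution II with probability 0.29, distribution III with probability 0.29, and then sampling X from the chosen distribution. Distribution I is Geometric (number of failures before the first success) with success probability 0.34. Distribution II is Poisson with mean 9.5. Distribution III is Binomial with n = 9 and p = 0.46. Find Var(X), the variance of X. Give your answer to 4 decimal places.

15.7654

Per component, I: μ=1.94118, E[X²]=9.47751; II: μ=9.5, E[X²]=99.75; III: μ=4.14, E[X²]=19.3752.
E[X] = 0.42·1.94118 + 0.29·9.5 + 0.29·4.14 = 4.77089.
E[X²] = 0.42·9.47751 + 0.29·99.75 + 0.29·19.3752 = 38.5269.
Var(X) = E[X²] − (E[X])² = 38.5269 − 22.7614 = 15.7654.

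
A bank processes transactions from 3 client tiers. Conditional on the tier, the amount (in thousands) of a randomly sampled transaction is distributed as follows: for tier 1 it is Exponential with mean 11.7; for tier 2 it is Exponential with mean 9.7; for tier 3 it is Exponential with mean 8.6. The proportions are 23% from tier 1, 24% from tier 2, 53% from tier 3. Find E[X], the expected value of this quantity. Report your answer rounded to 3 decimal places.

9.577

Component means — 1: 11.7; 2: 9.7; 3: 8.6.
E[X] = 0.23·11.7 + 0.24·9.7 + 0.53·8.6 = 9.577.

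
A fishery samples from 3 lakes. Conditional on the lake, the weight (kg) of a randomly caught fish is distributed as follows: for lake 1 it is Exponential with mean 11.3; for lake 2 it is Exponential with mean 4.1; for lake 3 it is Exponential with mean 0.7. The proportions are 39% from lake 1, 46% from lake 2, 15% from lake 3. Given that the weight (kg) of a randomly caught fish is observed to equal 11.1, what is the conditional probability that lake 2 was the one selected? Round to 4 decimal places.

Likelihoods f(11.1 | ·): 1: 0.033137; 2: 0.0162721; 3: 1.85452e-07.
Posterior ∝ prior × likelihood. Numerator for 2: 0.46·0.0162721 = 0.00748516.
Normalizing constant: 0.39·0.033137 + 0.46·0.0162721 + 0.15·1.85452e-07 = 0.0204086.
P(2 | observation) = 0.00748516 / 0.0204086 = 0.366764.

0.3668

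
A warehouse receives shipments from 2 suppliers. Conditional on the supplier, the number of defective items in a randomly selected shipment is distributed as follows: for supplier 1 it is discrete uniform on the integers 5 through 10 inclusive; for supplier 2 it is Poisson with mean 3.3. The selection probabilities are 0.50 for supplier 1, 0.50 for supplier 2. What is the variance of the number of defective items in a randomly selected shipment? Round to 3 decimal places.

7.518

Per component, 1: μ=7.5, E[X²]=59.1667; 2: μ=3.3, E[X²]=14.19.
E[X] = 0.5·7.5 + 0.5·3.3 = 5.4.
E[X²] = 0.5·59.1667 + 0.5·14.19 = 36.6783.
Var(X) = E[X²] − (E[X])² = 36.6783 − 29.16 = 7.51833.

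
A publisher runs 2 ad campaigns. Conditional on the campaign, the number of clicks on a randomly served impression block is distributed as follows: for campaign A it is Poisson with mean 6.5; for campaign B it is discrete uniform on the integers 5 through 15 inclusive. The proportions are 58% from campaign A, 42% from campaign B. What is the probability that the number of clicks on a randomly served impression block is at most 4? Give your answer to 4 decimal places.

0.1297

Conditional on each campaign, P(X ≤ 4): A: 0.223672; B: 0.
By total probability, P(X ≤ 4) = 0.58·0.223672 + 0.42·0 = 0.12973.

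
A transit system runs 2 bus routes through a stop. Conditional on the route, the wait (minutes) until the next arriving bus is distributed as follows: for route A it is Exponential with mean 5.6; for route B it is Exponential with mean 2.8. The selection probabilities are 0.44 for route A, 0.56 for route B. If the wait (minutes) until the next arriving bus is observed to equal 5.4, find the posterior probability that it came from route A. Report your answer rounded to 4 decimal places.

Likelihoods f(5.4 | ·): A: 0.0680813; B: 0.0519128.
Posterior ∝ prior × likelihood. Numerator for A: 0.44·0.0680813 = 0.0299558.
Normalizing constant: 0.44·0.0680813 + 0.56·0.0519128 = 0.0590269.
P(A | observation) = 0.0299558 / 0.0590269 = 0.507494.

0.5075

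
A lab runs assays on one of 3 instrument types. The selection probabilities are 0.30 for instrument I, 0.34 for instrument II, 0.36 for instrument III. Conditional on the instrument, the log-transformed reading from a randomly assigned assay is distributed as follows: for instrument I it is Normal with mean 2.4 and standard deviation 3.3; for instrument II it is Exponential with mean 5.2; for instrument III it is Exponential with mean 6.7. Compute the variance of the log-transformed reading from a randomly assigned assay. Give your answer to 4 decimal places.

Per component, I: μ=2.4, E[X²]=16.65; II: μ=5.2, E[X²]=54.08; III: μ=6.7, E[X²]=89.78.
E[X] = 0.3·2.4 + 0.34·5.2 + 0.36·6.7 = 4.9.
E[X²] = 0.3·16.65 + 0.34·54.08 + 0.36·89.78 = 55.703.
Var(X) = E[X²] − (E[X])² = 55.703 − 24.01 = 31.693.

31.6930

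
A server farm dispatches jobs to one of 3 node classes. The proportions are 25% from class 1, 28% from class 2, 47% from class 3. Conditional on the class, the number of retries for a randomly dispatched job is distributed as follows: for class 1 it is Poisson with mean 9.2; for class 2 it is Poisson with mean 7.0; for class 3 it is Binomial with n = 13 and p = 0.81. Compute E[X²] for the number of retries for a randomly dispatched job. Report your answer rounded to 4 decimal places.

For each component E[X²] = Var + (mean)², giving 1: 93.84; 2: 56; 3: 112.882.
Overall E[X²] = 0.25·93.84 + 0.28·56 + 0.47·112.882 = 92.1944.

92.1944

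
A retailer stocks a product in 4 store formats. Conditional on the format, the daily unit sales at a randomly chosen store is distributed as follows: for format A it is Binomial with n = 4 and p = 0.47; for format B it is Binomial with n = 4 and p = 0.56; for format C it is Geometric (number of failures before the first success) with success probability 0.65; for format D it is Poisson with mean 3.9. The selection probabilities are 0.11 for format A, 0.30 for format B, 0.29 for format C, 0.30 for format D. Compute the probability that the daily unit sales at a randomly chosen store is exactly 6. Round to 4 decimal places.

Conditional on each format, P(X = 6): A: 0; B: 0; C: 0.00119487; D: 0.0989251.
By total probability, P(X = 6) = 0.11·0 + 0.3·0 + 0.29·0.00119487 + 0.3·0.0989251 = 0.0300241.

0.0300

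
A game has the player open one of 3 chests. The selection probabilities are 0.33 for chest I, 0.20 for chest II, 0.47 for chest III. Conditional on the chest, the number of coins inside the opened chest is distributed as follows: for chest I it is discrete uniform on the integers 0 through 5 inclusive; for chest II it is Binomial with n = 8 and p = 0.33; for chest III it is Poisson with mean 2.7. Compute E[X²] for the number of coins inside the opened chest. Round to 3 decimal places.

For each component E[X²] = Var + (mean)², giving I: 9.16667; II: 8.7384; III: 9.99.
Overall E[X²] = 0.33·9.16667 + 0.2·8.7384 + 0.47·9.99 = 9.46798.

9.468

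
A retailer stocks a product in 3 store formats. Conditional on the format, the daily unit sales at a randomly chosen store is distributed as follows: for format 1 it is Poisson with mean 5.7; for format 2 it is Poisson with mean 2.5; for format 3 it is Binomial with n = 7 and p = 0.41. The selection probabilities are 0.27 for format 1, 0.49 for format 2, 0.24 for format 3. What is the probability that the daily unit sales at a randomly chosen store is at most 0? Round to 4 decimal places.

Conditional on each format, P(X ≤ 0): 1: 0.00334597; 2: 0.082085; 3: 0.0248865.
By total probability, P(X ≤ 0) = 0.27·0.00334597 + 0.49·0.082085 + 0.24·0.0248865 = 0.0470978.

0.0471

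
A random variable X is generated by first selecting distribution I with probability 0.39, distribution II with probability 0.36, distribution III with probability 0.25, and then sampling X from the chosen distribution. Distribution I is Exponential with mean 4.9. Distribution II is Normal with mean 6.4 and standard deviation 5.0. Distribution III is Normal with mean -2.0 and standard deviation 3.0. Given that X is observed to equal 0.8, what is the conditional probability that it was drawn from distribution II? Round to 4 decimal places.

Likelihoods f(0.8 | ·): I: 0.17334; II: 0.0426138; III: 0.0860259.
Posterior ∝ prior × likelihood. Numerator for II: 0.36·0.0426138 = 0.015341.
Normalizing constant: 0.39·0.17334 + 0.36·0.0426138 + 0.25·0.0860259 = 0.10445.
P(II | observation) = 0.015341 / 0.10445 = 0.146874.

0.1469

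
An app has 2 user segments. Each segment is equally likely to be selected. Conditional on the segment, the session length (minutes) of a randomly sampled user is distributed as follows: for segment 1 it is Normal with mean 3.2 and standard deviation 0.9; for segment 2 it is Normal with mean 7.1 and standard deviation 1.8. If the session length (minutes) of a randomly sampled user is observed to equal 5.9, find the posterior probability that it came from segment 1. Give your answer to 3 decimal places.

0.027

Likelihoods f(5.9 | ·): 1: 0.00492428; 2: 0.177471.
Posterior ∝ prior × likelihood. Numerator for 1: 0.5·0.00492428 = 0.00246214.
Normalizing constant: 0.5·0.00492428 + 0.5·0.177471 = 0.0911977.
P(1 | observation) = 0.00246214 / 0.0911977 = 0.0269978.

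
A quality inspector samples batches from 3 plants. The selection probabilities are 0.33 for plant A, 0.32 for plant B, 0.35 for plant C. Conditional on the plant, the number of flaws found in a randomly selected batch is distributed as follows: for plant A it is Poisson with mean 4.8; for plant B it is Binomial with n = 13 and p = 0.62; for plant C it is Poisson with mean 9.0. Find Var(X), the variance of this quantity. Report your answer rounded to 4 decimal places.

Per component, A: μ=4.8, E[X²]=27.84; B: μ=8.06, E[X²]=68.0264; C: μ=9, E[X²]=90.
E[X] = 0.33·4.8 + 0.32·8.06 + 0.35·9 = 7.3132.
E[X²] = 0.33·27.84 + 0.32·68.0264 + 0.35·90 = 62.4556.
Var(X) = E[X²] − (E[X])² = 62.4556 − 53.4829 = 8.97275.

8.9728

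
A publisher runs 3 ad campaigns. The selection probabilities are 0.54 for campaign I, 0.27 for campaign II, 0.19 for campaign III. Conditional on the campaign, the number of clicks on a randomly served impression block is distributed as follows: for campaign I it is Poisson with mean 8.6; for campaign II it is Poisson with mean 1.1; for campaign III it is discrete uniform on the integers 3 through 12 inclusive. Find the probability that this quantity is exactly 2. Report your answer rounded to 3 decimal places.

0.058

Conditional on each campaign, P(X = 2): I: 0.00680823; II: 0.201387; III: 0.
By total probability, P(X = 2) = 0.54·0.00680823 + 0.27·0.201387 + 0.19·0 = 0.0580509.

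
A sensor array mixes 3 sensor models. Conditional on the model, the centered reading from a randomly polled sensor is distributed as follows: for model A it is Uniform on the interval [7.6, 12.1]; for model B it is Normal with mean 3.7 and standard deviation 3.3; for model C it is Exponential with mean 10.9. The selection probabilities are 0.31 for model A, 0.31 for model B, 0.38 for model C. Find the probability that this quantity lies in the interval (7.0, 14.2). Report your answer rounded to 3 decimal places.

Conditional on each model, P(7.0 < X < 14.2): A: 1; B: 0.157923; C: 0.25435.
By total probability, P(7.0 < X < 14.2) = 0.31·1 + 0.31·0.157923 + 0.38·0.25435 = 0.455609.

0.456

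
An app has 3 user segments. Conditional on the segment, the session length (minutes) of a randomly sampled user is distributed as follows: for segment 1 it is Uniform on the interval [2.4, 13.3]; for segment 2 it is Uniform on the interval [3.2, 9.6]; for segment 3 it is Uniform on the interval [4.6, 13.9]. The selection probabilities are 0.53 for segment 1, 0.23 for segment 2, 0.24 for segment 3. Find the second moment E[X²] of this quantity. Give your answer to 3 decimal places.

For each component E[X²] = Var + (mean)², giving 1: 71.5233; 2: 44.3733; 3: 92.77.
Overall E[X²] = 0.53·71.5233 + 0.23·44.3733 + 0.24·92.77 = 70.378.

70.378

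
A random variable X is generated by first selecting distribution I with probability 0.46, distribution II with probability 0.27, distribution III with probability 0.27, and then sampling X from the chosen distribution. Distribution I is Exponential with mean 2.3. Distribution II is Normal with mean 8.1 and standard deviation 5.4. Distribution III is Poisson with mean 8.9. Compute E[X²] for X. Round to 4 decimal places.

For each component E[X²] = Var + (mean)², giving I: 10.58; II: 94.77; III: 88.11.
Overall E[X²] = 0.46·10.58 + 0.27·94.77 + 0.27·88.11 = 54.2444.

54.2444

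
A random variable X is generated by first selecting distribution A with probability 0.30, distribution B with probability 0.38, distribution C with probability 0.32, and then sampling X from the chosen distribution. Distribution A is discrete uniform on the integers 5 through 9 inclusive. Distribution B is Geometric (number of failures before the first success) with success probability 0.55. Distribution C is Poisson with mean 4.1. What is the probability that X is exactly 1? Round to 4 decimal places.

Conditional on each component, P(X = 1): A: 0; B: 0.2475; C: 0.067948.
By total probability, P(X = 1) = 0.3·0 + 0.38·0.2475 + 0.32·0.067948 = 0.115793.

0.1158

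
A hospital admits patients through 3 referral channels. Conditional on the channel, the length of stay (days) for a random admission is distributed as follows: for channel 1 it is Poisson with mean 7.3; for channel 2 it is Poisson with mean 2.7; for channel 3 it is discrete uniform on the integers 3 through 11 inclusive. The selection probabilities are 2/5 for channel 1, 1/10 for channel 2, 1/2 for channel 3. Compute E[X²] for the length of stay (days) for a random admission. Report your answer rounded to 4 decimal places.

53.0683

For each component E[X²] = Var + (mean)², giving 1: 60.59; 2: 9.99; 3: 55.6667.
Overall E[X²] = 0.4·60.59 + 0.1·9.99 + 0.5·55.6667 = 53.0683.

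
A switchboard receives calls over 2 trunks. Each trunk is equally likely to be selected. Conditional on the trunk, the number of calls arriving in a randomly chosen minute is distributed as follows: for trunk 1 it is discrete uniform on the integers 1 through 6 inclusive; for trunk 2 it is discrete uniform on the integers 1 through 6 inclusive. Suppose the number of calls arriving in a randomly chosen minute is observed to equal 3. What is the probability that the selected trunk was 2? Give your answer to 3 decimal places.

Likelihoods P(X=3 | ·): 1: 0.166667; 2: 0.166667.
Posterior ∝ prior × likelihood. Numerator for 2: 0.5·0.166667 = 0.0833333.
Normalizing constant: 0.5·0.166667 + 0.5·0.166667 = 0.166667.
P(2 | observation) = 0.0833333 / 0.166667 = 0.5.

0.500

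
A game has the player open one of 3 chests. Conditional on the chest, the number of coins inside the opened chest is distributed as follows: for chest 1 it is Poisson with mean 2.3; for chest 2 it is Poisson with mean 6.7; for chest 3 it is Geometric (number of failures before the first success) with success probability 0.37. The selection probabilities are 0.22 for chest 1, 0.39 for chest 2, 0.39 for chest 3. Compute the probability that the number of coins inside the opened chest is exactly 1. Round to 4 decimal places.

0.1449

Conditional on each chest, P(X = 1): 1: 0.230595; 2: 0.00824711; 3: 0.2331.
By total probability, P(X = 1) = 0.22·0.230595 + 0.39·0.00824711 + 0.39·0.2331 = 0.144856.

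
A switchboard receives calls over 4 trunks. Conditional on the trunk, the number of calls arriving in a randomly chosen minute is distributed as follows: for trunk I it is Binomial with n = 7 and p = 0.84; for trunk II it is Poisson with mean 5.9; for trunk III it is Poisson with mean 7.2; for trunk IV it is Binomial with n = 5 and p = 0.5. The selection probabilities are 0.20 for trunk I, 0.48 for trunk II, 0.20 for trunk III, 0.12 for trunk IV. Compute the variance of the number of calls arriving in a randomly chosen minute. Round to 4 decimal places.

Per component, I: μ=5.88, E[X²]=35.5152; II: μ=5.9, E[X²]=40.71; III: μ=7.2, E[X²]=59.04; IV: μ=2.5, E[X²]=7.5.
E[X] = 0.2·5.88 + 0.48·5.9 + 0.2·7.2 + 0.12·2.5 = 5.748.
E[X²] = 0.2·35.5152 + 0.48·40.71 + 0.2·59.04 + 0.12·7.5 = 39.3518.
Var(X) = E[X²] − (E[X])² = 39.3518 − 33.0395 = 6.31234.

6.3123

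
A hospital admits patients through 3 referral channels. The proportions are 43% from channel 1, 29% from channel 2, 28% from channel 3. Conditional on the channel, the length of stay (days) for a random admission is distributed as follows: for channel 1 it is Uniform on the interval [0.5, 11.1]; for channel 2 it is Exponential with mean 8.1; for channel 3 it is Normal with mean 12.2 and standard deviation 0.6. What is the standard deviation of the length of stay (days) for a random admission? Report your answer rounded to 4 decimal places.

Per component, 1: μ=5.8, E[X²]=43.0033; 2: μ=8.1, E[X²]=131.22; 3: μ=12.2, E[X²]=149.2.
E[X] = 0.43·5.8 + 0.29·8.1 + 0.28·12.2 = 8.259.
E[X²] = 0.43·43.0033 + 0.29·131.22 + 0.28·149.2 = 98.3212.
Var(X) = E[X²] − (E[X])² = 98.3212 − 68.2111 = 30.1102.
SD(X) = √30.1102 = 5.48727.

5.4873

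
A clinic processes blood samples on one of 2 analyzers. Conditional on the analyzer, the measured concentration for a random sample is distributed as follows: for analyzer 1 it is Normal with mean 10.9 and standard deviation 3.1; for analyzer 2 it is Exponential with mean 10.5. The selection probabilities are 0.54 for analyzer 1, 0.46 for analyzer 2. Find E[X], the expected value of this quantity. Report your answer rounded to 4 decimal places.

10.7160

Component means — 1: 10.9; 2: 10.5.
E[X] = 0.54·10.9 + 0.46·10.5 = 10.716.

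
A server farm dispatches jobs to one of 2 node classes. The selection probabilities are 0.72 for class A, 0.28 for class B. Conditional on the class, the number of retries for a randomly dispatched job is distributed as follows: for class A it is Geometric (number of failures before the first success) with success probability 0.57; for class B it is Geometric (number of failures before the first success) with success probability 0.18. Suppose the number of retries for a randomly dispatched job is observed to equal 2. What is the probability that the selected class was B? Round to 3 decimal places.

0.309

Likelihoods P(X=2 | ·): A: 0.105393; B: 0.121032.
Posterior ∝ prior × likelihood. Numerator for B: 0.28·0.121032 = 0.033889.
Normalizing constant: 0.72·0.105393 + 0.28·0.121032 = 0.109772.
P(B | observation) = 0.033889 / 0.109772 = 0.308722.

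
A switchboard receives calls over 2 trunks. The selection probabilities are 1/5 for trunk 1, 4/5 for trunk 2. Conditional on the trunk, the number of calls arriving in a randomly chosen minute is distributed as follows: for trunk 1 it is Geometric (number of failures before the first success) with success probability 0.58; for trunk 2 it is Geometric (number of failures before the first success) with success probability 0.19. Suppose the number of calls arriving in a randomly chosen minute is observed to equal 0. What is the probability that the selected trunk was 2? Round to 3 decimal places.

0.567

Likelihoods P(X=0 | ·): 1: 0.58; 2: 0.19.
Posterior ∝ prior × likelihood. Numerator for 2: 0.8·0.19 = 0.152.
Normalizing constant: 0.2·0.58 + 0.8·0.19 = 0.268.
P(2 | observation) = 0.152 / 0.268 = 0.567164.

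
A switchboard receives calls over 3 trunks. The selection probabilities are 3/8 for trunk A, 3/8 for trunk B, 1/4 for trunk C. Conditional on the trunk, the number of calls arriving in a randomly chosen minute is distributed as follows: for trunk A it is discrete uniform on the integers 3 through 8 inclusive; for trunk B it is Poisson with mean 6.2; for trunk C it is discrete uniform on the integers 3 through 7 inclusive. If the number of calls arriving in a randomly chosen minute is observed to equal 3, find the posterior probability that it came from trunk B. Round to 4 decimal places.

Likelihoods P(X=3 | ·): A: 0.166667; B: 0.0806117; C: 0.2.
Posterior ∝ prior × likelihood. Numerator for B: 0.375·0.0806117 = 0.0302294.
Normalizing constant: 0.375·0.166667 + 0.375·0.0806117 + 0.25·0.2 = 0.142729.
P(B | observation) = 0.0302294 / 0.142729 = 0.211795.

0.2118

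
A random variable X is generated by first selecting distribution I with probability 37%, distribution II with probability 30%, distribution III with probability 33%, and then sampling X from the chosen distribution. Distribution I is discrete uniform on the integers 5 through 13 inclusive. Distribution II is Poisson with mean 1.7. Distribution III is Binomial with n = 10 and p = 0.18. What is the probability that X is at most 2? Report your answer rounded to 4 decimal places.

0.4704

Conditional on each component, P(X ≤ 2): I: 0; II: 0.757223; III: 0.737199.
By total probability, P(X ≤ 2) = 0.37·0 + 0.3·0.757223 + 0.33·0.737199 = 0.470443.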